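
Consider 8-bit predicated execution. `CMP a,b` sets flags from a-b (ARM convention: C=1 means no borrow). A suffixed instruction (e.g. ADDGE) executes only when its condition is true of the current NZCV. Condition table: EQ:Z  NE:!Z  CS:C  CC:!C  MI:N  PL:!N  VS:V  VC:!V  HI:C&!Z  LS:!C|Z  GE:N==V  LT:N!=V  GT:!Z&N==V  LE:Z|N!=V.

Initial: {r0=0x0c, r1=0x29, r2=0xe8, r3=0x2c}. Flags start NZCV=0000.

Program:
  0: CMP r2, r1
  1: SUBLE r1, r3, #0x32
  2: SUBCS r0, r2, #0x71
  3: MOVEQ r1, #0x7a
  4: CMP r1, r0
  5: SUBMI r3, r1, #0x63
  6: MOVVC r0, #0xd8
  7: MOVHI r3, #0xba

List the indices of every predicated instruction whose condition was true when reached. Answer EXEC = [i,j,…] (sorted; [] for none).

EXEC = [1,2,5,6,7]

[0] flags=1010 → (cmp)
[1] flags=1010 LE?T → r1=0xfa
[2] flags=1010 CS?T → r0=0x77
[3] flags=1010 EQ?F → skip
[4] flags=1010 → (cmp)
[5] flags=1010 MI?T → r3=0x97
[6] flags=1010 VC?T → r0=0xd8
[7] flags=1010 HI?T → r3=0xba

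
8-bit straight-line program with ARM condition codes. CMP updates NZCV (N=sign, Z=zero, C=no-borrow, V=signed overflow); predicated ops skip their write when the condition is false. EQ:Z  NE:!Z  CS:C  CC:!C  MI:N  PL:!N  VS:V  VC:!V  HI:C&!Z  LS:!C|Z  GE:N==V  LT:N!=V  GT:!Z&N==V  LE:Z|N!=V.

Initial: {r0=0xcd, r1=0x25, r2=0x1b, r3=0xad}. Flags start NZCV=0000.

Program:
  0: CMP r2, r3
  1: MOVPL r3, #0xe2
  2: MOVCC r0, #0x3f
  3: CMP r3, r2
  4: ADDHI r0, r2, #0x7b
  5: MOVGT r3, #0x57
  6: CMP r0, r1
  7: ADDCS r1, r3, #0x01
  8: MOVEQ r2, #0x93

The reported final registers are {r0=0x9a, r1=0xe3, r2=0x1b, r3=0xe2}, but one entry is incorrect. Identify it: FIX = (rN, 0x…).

[0] flags=0000 → (cmp)
[1] flags=0000 PL?T → r3=0xe2
[2] flags=0000 CC?T → r0=0x3f
[3] flags=1010 → (cmp)
[4] flags=1010 HI?T → r0=0x96
[5] flags=1010 GT?F → skip
[6] flags=0011 → (cmp)
[7] flags=0011 CS?T → r1=0xe3
[8] flags=0011 EQ?F → skip

FIX = (r0, 0x96)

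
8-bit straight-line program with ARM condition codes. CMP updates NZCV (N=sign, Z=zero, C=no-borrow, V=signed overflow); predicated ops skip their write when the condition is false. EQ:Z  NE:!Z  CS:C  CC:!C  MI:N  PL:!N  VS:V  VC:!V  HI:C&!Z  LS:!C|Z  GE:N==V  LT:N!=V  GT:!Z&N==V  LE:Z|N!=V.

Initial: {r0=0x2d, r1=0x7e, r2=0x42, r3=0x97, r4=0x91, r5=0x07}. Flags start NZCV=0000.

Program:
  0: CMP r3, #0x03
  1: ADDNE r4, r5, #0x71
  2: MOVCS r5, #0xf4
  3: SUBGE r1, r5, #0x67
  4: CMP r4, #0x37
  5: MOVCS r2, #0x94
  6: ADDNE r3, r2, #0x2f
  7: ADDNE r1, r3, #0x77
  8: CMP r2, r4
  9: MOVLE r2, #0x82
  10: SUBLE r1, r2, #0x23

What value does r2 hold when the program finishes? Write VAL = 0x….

VAL = 0x82

[0] flags=1010 → (cmp)
[1] flags=1010 NE?T → r4=0x78
[2] flags=1010 CS?T → r5=0xf4
[3] flags=1010 GE?F → skip
[4] flags=0010 → (cmp)
[5] flags=0010 CS?T → r2=0x94
[6] flags=0010 NE?T → r3=0xc3
[7] flags=0010 NE?T → r1=0x3a
[8] flags=0011 → (cmp)
[9] flags=0011 LE?T → r2=0x82
[10] flags=0011 LE?T → r1=0x5f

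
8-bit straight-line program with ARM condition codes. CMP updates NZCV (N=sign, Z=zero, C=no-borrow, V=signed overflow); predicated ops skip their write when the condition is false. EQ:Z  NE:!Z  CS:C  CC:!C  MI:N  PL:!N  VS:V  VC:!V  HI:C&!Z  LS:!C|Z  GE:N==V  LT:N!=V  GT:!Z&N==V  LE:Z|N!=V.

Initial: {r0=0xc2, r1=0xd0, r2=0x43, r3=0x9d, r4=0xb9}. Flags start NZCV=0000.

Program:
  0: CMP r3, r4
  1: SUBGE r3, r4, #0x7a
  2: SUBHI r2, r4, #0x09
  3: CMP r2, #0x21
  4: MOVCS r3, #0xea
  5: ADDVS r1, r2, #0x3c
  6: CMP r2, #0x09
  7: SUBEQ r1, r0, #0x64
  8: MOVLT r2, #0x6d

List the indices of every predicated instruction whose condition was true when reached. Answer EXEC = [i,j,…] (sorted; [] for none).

EXEC = [4]

0: ✓ CMP  NZCV=1000
1: · SUBGE
2: · SUBHI
3: ✓ CMP  NZCV=0010
4: ✓ MOVCS  r3←0xea
5: · ADDVS
6: ✓ CMP  NZCV=0010
7: · SUBEQ
8: · MOVLT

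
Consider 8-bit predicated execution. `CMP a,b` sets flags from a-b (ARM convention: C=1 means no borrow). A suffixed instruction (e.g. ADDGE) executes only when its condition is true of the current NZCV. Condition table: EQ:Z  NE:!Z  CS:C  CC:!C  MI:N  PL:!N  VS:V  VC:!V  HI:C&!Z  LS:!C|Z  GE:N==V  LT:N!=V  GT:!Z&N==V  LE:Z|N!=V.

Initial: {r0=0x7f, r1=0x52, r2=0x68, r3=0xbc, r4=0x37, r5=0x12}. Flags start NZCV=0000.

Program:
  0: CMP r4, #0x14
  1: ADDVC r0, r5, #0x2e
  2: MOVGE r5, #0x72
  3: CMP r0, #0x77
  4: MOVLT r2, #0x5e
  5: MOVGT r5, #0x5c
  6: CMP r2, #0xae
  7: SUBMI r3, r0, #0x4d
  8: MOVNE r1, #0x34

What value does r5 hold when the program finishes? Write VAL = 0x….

VAL = 0x72

[0] flags=0010 → (cmp)
[1] flags=0010 VC?T → r0=0x40
[2] flags=0010 GE?T → r5=0x72
[3] flags=1000 → (cmp)
[4] flags=1000 LT?T → r2=0x5e
[5] flags=1000 GT?F → skip
[6] flags=1001 → (cmp)
[7] flags=1001 MI?T → r3=0xf3
[8] flags=1001 NE?T → r1=0x34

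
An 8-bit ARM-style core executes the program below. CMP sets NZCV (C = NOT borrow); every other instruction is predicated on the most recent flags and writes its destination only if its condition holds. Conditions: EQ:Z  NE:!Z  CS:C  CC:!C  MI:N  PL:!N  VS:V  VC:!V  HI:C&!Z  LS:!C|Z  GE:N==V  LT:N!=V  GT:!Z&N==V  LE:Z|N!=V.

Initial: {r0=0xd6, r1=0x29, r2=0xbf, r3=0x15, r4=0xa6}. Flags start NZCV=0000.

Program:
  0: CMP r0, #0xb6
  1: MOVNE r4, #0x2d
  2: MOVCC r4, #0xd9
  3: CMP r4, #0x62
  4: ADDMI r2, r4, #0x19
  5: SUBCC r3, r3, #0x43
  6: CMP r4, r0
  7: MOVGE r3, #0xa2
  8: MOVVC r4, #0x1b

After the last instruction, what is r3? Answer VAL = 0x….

0: ✓ CMP  NZCV=0010
1: ✓ MOVNE  r4←0x2d
2: · MOVCC
3: ✓ CMP  NZCV=1000
4: ✓ ADDMI  r2←0x46
5: ✓ SUBCC  r3←0xd2
6: ✓ CMP  NZCV=0000
7: ✓ MOVGE  r3←0xa2
8: ✓ MOVVC  r4←0x1b

VAL = 0xa2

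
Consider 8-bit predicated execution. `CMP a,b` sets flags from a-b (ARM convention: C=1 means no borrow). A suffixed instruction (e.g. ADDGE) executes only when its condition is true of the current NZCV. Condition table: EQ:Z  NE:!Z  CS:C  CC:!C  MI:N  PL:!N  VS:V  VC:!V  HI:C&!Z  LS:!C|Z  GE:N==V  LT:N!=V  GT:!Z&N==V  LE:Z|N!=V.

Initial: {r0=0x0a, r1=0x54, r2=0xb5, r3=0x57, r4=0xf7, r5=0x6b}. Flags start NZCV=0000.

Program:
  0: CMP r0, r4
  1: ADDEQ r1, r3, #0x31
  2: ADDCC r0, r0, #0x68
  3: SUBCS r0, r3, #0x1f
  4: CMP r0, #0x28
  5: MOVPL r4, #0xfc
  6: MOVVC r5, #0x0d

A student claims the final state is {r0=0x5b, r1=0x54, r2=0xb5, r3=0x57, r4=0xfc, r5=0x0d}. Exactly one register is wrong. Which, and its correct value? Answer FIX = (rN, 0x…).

[0] flags=0000 → (cmp)
[1] flags=0000 EQ?F → skip
[2] flags=0000 CC?T → r0=0x72
[3] flags=0000 CS?F → skip
[4] flags=0010 → (cmp)
[5] flags=0010 PL?T → r4=0xfc
[6] flags=0010 VC?T → r5=0x0d

FIX = (r0, 0x72)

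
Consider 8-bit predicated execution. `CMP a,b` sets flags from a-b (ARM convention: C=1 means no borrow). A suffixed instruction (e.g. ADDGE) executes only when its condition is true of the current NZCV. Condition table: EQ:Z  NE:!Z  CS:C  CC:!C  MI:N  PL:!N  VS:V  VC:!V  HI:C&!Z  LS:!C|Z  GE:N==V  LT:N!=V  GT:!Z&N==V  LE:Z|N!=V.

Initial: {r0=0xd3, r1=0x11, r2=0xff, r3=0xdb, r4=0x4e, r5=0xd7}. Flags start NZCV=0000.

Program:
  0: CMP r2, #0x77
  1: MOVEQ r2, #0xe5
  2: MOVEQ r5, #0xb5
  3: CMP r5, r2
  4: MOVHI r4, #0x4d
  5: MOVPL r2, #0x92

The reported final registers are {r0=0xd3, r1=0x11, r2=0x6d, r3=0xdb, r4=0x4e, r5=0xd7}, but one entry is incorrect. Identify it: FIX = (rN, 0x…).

0: ✓ CMP  NZCV=1010
1: · MOVEQ
2: · MOVEQ
3: ✓ CMP  NZCV=1000
4: · MOVHI
5: · MOVPL

FIX = (r2, 0xff)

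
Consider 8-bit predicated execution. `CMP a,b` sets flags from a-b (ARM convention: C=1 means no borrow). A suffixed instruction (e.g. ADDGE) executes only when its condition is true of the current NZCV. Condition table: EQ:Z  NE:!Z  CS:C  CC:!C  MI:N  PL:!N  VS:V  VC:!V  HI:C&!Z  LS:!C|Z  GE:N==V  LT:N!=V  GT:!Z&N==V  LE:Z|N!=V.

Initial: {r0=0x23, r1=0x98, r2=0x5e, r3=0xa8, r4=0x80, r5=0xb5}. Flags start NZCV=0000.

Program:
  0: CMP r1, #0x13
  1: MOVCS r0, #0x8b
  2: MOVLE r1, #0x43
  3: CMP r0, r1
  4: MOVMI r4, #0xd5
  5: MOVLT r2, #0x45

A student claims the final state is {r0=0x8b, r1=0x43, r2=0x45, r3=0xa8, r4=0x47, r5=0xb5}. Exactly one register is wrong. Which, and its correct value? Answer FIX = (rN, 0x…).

[0] flags=1010 → (cmp)
[1] flags=1010 CS?T → r0=0x8b
[2] flags=1010 LE?T → r1=0x43
[3] flags=0011 → (cmp)
[4] flags=0011 MI?F → skip
[5] flags=0011 LT?T → r2=0x45

FIX = (r4, 0x80)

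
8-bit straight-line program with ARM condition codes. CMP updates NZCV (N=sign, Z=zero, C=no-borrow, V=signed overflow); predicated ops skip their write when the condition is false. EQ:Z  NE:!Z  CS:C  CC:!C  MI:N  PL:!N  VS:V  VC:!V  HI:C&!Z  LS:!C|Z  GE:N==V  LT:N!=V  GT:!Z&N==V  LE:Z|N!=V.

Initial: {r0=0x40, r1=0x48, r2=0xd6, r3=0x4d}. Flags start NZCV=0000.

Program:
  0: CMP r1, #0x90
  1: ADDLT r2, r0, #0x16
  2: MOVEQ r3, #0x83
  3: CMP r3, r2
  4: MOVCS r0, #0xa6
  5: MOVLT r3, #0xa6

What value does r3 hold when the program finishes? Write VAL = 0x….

VAL = 0x4d

0: ✓ CMP  NZCV=1001
1: · ADDLT
2: · MOVEQ
3: ✓ CMP  NZCV=0000
4: · MOVCS
5: · MOVLT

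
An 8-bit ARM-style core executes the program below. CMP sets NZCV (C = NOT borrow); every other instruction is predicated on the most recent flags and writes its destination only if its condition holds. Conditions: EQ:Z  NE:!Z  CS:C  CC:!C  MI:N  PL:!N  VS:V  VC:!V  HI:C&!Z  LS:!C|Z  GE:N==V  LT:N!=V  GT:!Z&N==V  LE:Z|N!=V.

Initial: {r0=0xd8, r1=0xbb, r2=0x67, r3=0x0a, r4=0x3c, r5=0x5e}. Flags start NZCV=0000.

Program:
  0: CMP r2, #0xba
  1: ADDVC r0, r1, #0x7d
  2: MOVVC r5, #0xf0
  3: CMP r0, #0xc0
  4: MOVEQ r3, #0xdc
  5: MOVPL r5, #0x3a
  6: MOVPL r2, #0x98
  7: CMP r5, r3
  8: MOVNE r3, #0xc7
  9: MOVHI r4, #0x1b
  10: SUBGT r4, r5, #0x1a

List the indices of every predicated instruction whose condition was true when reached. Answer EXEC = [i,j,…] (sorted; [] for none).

[0] flags=1001 → (cmp)
[1] flags=1001 VC?F → skip
[2] flags=1001 VC?F → skip
[3] flags=0010 → (cmp)
[4] flags=0010 EQ?F → skip
[5] flags=0010 PL?T → r5=0x3a
[6] flags=0010 PL?T → r2=0x98
[7] flags=0010 → (cmp)
[8] flags=0010 NE?T → r3=0xc7
[9] flags=0010 HI?T → r4=0x1b
[10] flags=0010 GT?T → r4=0x20

EXEC = [5,6,8,9,10]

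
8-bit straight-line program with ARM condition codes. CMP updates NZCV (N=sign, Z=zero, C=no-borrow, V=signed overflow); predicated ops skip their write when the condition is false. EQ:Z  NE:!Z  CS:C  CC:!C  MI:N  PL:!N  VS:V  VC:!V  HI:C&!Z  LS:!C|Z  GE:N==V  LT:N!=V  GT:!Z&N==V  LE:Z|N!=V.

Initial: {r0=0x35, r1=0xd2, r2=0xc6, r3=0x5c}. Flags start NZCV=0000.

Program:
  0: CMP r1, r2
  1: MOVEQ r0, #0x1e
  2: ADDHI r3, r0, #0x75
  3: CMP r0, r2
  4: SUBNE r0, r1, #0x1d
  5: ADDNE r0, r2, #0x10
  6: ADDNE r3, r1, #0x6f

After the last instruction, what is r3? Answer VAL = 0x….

[0] flags=0010 → (cmp)
[1] flags=0010 EQ?F → skip
[2] flags=0010 HI?T → r3=0xaa
[3] flags=0000 → (cmp)
[4] flags=0000 NE?T → r0=0xb5
[5] flags=0000 NE?T → r0=0xd6
[6] flags=0000 NE?T → r3=0x41

VAL = 0x41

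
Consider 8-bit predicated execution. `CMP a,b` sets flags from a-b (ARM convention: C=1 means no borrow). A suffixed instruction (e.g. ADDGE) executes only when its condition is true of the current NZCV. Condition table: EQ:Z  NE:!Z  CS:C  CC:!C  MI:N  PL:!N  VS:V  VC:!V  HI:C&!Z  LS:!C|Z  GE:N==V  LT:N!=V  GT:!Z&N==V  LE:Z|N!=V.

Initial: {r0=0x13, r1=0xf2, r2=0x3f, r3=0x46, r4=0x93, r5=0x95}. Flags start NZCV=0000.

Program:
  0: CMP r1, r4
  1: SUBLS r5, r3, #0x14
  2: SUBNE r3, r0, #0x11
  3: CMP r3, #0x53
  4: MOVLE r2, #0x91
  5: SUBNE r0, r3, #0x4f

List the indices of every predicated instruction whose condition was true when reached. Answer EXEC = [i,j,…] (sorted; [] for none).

[0] flags=0010 → (cmp)
[1] flags=0010 LS?F → skip
[2] flags=0010 NE?T → r3=0x02
[3] flags=1000 → (cmp)
[4] flags=1000 LE?T → r2=0x91
[5] flags=1000 NE?T → r0=0xb3

EXEC = [2,4,5]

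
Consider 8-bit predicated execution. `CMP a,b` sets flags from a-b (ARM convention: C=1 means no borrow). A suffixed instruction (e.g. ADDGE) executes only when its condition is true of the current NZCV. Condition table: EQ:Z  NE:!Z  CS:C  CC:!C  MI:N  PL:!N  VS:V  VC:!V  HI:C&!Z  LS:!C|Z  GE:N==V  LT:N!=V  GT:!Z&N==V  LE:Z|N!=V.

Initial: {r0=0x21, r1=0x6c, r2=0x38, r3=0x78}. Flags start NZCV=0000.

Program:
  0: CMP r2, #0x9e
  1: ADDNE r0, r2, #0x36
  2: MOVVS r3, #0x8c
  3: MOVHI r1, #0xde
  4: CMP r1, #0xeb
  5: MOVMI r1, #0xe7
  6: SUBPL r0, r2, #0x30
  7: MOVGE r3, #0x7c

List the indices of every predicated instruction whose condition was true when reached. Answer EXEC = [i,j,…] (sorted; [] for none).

[0] flags=1001 → (cmp)
[1] flags=1001 NE?T → r0=0x6e
[2] flags=1001 VS?T → r3=0x8c
[3] flags=1001 HI?F → skip
[4] flags=1001 → (cmp)
[5] flags=1001 MI?T → r1=0xe7
[6] flags=1001 PL?F → skip
[7] flags=1001 GE?T → r3=0x7c

EXEC = [1,2,5,7]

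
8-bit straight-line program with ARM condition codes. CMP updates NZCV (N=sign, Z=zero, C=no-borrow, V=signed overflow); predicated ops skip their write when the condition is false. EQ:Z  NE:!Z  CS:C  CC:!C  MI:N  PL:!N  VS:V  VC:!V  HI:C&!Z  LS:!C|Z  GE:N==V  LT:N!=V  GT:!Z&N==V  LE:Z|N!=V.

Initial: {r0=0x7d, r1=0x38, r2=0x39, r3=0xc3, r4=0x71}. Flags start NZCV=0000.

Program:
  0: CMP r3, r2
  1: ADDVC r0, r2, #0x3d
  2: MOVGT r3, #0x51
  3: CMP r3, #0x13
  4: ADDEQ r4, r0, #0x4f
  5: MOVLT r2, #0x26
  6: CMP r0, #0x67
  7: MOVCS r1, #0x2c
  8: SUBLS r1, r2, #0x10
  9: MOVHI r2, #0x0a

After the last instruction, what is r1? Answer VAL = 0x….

VAL = 0x2c

0: ✓ CMP  NZCV=1010
1: ✓ ADDVC  r0←0x76
2: · MOVGT
3: ✓ CMP  NZCV=1010
4: · ADDEQ
5: ✓ MOVLT  r2←0x26
6: ✓ CMP  NZCV=0010
7: ✓ MOVCS  r1←0x2c
8: · SUBLS
9: ✓ MOVHI  r2←0x0a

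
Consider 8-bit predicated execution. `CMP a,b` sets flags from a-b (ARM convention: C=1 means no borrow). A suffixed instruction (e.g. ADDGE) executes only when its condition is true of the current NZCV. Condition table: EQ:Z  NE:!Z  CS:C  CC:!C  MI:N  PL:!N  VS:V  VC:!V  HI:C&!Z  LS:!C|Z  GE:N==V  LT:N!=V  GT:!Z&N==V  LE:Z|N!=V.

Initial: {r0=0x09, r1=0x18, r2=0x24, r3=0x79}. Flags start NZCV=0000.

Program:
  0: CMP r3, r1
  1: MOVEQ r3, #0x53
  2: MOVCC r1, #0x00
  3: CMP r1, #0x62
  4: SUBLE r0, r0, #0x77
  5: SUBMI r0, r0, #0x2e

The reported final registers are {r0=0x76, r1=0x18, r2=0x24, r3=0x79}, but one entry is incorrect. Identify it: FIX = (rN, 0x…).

FIX = (r0, 0x64)

[0] flags=0010 → (cmp)
[1] flags=0010 EQ?F → skip
[2] flags=0010 CC?F → skip
[3] flags=1000 → (cmp)
[4] flags=1000 LE?T → r0=0x92
[5] flags=1000 MI?T → r0=0x64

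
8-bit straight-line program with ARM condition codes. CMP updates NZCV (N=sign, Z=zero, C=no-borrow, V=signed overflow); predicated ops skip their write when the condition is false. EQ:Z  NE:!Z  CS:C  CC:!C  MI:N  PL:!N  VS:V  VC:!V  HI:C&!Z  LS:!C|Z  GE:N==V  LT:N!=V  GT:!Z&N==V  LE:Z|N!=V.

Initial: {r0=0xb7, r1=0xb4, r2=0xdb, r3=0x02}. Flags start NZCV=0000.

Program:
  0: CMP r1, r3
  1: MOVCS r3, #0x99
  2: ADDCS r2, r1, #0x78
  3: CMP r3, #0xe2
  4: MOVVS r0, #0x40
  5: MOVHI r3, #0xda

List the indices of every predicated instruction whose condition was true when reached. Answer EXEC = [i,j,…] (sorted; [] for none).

EXEC = [1,2]

0: ✓ CMP  NZCV=1010
1: ✓ MOVCS  r3←0x99
2: ✓ ADDCS  r2←0x2c
3: ✓ CMP  NZCV=1000
4: · MOVVS
5: · MOVHI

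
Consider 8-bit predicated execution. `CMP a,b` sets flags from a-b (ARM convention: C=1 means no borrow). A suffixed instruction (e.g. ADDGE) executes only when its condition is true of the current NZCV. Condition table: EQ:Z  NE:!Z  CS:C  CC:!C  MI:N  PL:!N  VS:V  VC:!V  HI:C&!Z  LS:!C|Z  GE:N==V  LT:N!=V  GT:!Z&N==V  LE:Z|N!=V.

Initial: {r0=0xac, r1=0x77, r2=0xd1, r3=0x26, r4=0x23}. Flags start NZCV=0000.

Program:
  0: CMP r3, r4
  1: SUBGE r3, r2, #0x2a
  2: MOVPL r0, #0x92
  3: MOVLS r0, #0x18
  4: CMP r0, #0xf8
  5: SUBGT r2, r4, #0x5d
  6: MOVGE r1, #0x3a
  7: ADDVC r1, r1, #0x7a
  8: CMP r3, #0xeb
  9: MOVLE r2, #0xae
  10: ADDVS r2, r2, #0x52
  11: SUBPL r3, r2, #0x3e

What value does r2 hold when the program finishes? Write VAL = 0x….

VAL = 0xae

0: ✓ CMP  NZCV=0010
1: ✓ SUBGE  r3←0xa7
2: ✓ MOVPL  r0←0x92
3: · MOVLS
4: ✓ CMP  NZCV=1000
5: · SUBGT
6: · MOVGE
7: ✓ ADDVC  r1←0xf1
8: ✓ CMP  NZCV=1000
9: ✓ MOVLE  r2←0xae
10: · ADDVS
11: · SUBPL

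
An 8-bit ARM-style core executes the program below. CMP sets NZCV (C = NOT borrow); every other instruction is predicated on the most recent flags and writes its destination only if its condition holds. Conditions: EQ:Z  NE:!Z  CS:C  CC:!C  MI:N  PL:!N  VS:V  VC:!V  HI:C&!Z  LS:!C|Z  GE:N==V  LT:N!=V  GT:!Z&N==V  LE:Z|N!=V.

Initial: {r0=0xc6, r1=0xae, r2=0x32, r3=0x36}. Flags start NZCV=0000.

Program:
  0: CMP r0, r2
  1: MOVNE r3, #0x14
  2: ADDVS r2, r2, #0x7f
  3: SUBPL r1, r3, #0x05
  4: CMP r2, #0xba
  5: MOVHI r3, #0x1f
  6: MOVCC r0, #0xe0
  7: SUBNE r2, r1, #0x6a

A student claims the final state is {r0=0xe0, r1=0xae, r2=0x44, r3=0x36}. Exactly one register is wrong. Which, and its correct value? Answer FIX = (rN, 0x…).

[0] flags=1010 → (cmp)
[1] flags=1010 NE?T → r3=0x14
[2] flags=1010 VS?F → skip
[3] flags=1010 PL?F → skip
[4] flags=0000 → (cmp)
[5] flags=0000 HI?F → skip
[6] flags=0000 CC?T → r0=0xe0
[7] flags=0000 NE?T → r2=0x44

FIX = (r3, 0x14)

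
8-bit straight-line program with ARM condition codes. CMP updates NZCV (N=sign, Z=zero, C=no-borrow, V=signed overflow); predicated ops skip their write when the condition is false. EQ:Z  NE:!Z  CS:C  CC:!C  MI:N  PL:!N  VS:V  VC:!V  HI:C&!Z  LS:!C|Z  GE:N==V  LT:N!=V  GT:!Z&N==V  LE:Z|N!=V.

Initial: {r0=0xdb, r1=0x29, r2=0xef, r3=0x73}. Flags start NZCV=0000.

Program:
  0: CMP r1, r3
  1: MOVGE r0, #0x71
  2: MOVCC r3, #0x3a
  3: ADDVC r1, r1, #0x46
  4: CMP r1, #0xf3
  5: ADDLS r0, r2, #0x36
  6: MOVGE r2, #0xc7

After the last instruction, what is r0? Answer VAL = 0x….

0: ✓ CMP  NZCV=1000
1: · MOVGE
2: ✓ MOVCC  r3←0x3a
3: ✓ ADDVC  r1←0x6f
4: ✓ CMP  NZCV=0000
5: ✓ ADDLS  r0←0x25
6: ✓ MOVGE  r2←0xc7

VAL = 0x25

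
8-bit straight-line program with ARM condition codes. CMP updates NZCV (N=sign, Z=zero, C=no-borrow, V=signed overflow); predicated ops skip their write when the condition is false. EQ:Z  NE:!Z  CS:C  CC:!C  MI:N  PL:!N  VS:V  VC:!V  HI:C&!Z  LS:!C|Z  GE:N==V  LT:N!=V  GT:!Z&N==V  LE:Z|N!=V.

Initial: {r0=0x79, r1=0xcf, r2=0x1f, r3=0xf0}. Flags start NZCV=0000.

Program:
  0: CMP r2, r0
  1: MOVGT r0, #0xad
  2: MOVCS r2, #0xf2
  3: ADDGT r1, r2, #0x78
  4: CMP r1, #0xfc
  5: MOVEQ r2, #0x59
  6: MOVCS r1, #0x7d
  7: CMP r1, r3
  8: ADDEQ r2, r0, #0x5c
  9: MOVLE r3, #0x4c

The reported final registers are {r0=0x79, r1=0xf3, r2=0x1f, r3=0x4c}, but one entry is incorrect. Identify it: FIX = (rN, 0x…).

[0] flags=1000 → (cmp)
[1] flags=1000 GT?F → skip
[2] flags=1000 CS?F → skip
[3] flags=1000 GT?F → skip
[4] flags=1000 → (cmp)
[5] flags=1000 EQ?F → skip
[6] flags=1000 CS?F → skip
[7] flags=1000 → (cmp)
[8] flags=1000 EQ?F → skip
[9] flags=1000 LE?T → r3=0x4c

FIX = (r1, 0xcf)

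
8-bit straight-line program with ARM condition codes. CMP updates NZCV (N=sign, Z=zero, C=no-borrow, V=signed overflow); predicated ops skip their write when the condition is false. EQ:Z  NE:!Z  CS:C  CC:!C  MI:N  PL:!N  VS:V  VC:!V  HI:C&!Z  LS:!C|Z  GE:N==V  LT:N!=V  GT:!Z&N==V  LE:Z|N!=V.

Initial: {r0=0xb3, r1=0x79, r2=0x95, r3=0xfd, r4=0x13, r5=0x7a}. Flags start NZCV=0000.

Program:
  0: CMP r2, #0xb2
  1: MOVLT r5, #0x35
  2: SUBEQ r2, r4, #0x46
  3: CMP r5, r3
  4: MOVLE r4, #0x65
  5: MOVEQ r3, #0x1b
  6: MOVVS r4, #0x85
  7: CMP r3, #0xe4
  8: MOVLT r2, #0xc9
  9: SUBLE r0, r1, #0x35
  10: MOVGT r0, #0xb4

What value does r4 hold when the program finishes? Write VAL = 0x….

VAL = 0x13

0: ✓ CMP  NZCV=1000
1: ✓ MOVLT  r5←0x35
2: · SUBEQ
3: ✓ CMP  NZCV=0000
4: · MOVLE
5: · MOVEQ
6: · MOVVS
7: ✓ CMP  NZCV=0010
8: · MOVLT
9: · SUBLE
10: ✓ MOVGT  r0←0xb4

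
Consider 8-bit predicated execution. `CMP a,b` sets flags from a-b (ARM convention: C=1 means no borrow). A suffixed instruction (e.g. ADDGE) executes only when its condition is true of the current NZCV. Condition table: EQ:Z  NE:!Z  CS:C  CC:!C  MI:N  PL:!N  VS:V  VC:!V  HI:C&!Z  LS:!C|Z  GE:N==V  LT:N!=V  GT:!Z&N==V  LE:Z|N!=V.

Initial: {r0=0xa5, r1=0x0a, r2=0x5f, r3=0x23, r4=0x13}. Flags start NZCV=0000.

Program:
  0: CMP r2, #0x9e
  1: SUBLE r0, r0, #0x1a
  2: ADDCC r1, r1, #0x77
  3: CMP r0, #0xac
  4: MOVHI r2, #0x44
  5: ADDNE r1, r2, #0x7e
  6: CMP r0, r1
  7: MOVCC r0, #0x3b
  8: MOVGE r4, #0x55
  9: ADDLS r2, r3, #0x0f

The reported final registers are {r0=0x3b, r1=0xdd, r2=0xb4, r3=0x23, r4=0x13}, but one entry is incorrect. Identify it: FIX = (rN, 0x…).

FIX = (r2, 0x32)

0: ✓ CMP  NZCV=1001
1: · SUBLE
2: ✓ ADDCC  r1←0x81
3: ✓ CMP  NZCV=1000
4: · MOVHI
5: ✓ ADDNE  r1←0xdd
6: ✓ CMP  NZCV=1000
7: ✓ MOVCC  r0←0x3b
8: · MOVGE
9: ✓ ADDLS  r2←0x32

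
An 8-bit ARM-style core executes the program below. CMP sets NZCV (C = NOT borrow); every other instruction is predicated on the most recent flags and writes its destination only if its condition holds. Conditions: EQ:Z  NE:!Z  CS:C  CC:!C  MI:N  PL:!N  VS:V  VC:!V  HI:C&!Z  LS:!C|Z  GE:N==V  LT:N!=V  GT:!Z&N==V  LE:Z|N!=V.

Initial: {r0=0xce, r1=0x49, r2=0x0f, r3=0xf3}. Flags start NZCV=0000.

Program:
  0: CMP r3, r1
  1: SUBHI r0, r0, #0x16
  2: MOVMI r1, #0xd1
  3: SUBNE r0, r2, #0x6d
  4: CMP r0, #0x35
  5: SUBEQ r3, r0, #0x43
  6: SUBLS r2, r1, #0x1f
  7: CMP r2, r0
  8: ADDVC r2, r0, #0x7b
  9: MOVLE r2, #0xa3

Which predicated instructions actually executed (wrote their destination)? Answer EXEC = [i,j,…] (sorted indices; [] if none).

0: ✓ CMP  NZCV=1010
1: ✓ SUBHI  r0←0xb8
2: ✓ MOVMI  r1←0xd1
3: ✓ SUBNE  r0←0xa2
4: ✓ CMP  NZCV=0011
5: · SUBEQ
6: · SUBLS
7: ✓ CMP  NZCV=0000
8: ✓ ADDVC  r2←0x1d
9: · MOVLE

EXEC = [1,2,3,8]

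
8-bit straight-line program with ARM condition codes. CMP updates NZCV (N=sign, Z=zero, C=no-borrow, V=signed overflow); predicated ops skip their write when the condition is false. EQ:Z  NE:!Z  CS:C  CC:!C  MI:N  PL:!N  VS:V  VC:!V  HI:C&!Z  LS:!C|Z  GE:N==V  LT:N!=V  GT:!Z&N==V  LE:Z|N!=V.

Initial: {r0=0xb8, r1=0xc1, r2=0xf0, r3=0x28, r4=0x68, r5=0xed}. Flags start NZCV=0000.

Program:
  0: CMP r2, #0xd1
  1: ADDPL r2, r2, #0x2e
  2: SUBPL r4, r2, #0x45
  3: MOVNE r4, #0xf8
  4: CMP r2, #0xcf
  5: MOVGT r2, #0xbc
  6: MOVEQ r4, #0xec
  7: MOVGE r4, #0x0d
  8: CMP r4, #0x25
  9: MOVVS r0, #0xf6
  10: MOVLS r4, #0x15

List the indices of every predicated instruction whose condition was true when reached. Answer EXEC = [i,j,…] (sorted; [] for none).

EXEC = [1,2,3,5,7,10]

[0] flags=0010 → (cmp)
[1] flags=0010 PL?T → r2=0x1e
[2] flags=0010 PL?T → r4=0xd9
[3] flags=0010 NE?T → r4=0xf8
[4] flags=0000 → (cmp)
[5] flags=0000 GT?T → r2=0xbc
[6] flags=0000 EQ?F → skip
[7] flags=0000 GE?T → r4=0x0d
[8] flags=1000 → (cmp)
[9] flags=1000 VS?F → skip
[10] flags=1000 LS?T → r4=0x15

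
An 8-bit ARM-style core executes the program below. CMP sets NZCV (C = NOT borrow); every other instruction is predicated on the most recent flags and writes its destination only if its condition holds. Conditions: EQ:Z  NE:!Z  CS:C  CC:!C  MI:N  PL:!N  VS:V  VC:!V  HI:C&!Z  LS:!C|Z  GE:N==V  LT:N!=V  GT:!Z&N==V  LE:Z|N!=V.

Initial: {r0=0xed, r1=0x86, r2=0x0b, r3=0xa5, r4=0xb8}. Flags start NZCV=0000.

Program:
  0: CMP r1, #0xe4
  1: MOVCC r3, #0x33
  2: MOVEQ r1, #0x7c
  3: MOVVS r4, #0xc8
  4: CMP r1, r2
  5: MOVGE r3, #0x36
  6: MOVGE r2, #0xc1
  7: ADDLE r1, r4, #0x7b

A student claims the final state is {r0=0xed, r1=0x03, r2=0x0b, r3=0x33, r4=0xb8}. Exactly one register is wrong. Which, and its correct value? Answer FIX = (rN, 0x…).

FIX = (r1, 0x33)

[0] flags=1000 → (cmp)
[1] flags=1000 CC?T → r3=0x33
[2] flags=1000 EQ?F → skip
[3] flags=1000 VS?F → skip
[4] flags=0011 → (cmp)
[5] flags=0011 GE?F → skip
[6] flags=0011 GE?F → skip
[7] flags=0011 LE?T → r1=0x33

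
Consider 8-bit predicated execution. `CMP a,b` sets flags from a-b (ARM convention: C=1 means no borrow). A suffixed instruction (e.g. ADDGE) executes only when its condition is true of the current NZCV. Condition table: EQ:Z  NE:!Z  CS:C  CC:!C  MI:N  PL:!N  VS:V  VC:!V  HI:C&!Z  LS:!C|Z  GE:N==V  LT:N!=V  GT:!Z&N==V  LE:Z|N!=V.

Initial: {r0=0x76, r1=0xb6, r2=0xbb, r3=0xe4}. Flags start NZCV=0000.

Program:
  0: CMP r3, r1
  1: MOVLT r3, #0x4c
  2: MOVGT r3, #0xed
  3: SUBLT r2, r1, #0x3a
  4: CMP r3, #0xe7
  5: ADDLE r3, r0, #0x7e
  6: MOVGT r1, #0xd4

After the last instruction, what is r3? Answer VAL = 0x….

0: ✓ CMP  NZCV=0010
1: · MOVLT
2: ✓ MOVGT  r3←0xed
3: · SUBLT
4: ✓ CMP  NZCV=0010
5: · ADDLE
6: ✓ MOVGT  r1←0xd4

VAL = 0xed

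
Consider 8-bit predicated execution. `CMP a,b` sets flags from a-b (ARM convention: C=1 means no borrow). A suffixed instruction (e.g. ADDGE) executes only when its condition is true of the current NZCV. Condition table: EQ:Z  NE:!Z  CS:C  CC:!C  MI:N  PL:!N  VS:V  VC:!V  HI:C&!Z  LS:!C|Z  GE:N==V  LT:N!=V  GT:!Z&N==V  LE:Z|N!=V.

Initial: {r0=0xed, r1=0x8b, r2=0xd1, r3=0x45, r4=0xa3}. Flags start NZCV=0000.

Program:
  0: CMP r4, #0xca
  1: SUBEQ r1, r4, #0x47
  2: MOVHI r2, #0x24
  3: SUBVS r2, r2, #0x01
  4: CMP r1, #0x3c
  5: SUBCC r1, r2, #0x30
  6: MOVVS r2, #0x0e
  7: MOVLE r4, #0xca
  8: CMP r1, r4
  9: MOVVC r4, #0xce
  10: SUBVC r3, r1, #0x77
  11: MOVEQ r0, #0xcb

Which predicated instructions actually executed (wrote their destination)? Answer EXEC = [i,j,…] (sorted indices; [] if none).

EXEC = [6,7,9,10]

[0] flags=1000 → (cmp)
[1] flags=1000 EQ?F → skip
[2] flags=1000 HI?F → skip
[3] flags=1000 VS?F → skip
[4] flags=0011 → (cmp)
[5] flags=0011 CC?F → skip
[6] flags=0011 VS?T → r2=0x0e
[7] flags=0011 LE?T → r4=0xca
[8] flags=1000 → (cmp)
[9] flags=1000 VC?T → r4=0xce
[10] flags=1000 VC?T → r3=0x14
[11] flags=1000 EQ?F → skip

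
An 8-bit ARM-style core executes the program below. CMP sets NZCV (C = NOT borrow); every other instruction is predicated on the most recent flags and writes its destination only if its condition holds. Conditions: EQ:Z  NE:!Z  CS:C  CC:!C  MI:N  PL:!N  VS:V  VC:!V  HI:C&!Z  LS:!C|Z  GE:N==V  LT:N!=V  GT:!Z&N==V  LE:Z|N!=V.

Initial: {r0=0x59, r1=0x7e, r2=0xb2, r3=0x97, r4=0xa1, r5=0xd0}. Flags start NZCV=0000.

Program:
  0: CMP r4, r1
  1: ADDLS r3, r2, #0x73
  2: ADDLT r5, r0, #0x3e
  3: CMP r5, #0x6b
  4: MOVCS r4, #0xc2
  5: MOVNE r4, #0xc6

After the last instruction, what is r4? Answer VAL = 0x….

VAL = 0xc6

0: ✓ CMP  NZCV=0011
1: · ADDLS
2: ✓ ADDLT  r5←0x97
3: ✓ CMP  NZCV=0011
4: ✓ MOVCS  r4←0xc2
5: ✓ MOVNE  r4←0xc6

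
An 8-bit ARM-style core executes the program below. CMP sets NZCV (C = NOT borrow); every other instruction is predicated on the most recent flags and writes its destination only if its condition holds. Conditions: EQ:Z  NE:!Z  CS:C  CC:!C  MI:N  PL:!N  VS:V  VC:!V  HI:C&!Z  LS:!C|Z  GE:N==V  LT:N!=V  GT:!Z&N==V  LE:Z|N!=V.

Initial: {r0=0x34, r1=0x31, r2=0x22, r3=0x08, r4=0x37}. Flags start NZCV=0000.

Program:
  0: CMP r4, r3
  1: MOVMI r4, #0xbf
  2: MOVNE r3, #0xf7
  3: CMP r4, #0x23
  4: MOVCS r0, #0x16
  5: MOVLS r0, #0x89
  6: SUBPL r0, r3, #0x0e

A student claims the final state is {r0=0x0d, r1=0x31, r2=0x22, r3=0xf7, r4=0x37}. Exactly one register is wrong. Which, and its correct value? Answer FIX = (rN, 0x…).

FIX = (r0, 0xe9)

[0] flags=0010 → (cmp)
[1] flags=0010 MI?F → skip
[2] flags=0010 NE?T → r3=0xf7
[3] flags=0010 → (cmp)
[4] flags=0010 CS?T → r0=0x16
[5] flags=0010 LS?F → skip
[6] flags=0010 PL?T → r0=0xe9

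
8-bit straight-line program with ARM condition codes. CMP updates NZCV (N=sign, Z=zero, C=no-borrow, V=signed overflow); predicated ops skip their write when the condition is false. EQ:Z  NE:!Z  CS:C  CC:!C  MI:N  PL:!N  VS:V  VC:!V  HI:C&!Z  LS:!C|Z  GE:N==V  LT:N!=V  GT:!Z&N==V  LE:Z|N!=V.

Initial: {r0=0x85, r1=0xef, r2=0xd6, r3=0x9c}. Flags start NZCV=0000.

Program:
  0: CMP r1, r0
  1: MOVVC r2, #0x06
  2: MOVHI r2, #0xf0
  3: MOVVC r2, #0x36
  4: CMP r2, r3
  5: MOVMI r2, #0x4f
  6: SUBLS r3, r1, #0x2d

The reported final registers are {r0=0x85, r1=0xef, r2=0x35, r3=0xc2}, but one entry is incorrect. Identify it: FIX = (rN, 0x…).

0: ✓ CMP  NZCV=0010
1: ✓ MOVVC  r2←0x06
2: ✓ MOVHI  r2←0xf0
3: ✓ MOVVC  r2←0x36
4: ✓ CMP  NZCV=1001
5: ✓ MOVMI  r2←0x4f
6: ✓ SUBLS  r3←0xc2

FIX = (r2, 0x4f)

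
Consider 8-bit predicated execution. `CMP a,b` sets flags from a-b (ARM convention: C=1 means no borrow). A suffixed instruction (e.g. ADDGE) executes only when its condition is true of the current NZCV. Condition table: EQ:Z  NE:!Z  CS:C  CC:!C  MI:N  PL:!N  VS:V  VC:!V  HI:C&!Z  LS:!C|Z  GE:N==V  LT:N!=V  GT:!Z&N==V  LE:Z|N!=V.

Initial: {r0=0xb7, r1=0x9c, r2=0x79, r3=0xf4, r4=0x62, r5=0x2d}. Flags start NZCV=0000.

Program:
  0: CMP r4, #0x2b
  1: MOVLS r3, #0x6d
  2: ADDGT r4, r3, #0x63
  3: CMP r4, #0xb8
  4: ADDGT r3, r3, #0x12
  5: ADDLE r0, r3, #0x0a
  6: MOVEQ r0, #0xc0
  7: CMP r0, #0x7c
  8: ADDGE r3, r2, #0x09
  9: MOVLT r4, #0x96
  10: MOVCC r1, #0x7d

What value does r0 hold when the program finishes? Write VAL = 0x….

VAL = 0xb7

0: ✓ CMP  NZCV=0010
1: · MOVLS
2: ✓ ADDGT  r4←0x57
3: ✓ CMP  NZCV=1001
4: ✓ ADDGT  r3←0x06
5: · ADDLE
6: · MOVEQ
7: ✓ CMP  NZCV=0011
8: · ADDGE
9: ✓ MOVLT  r4←0x96
10: · MOVCC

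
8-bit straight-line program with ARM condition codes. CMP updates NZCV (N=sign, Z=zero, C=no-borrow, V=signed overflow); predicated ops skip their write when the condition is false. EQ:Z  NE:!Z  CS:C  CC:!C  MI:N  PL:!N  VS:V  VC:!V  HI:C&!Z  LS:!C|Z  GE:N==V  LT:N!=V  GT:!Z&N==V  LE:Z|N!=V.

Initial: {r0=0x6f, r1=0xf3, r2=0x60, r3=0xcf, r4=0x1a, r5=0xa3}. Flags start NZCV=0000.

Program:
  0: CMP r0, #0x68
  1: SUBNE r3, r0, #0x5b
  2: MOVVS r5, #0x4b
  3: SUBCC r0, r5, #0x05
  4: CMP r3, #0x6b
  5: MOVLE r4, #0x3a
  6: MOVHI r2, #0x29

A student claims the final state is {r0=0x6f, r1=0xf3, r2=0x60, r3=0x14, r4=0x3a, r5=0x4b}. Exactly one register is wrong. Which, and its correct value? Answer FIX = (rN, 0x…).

FIX = (r5, 0xa3)

0: ✓ CMP  NZCV=0010
1: ✓ SUBNE  r3←0x14
2: · MOVVS
3: · SUBCC
4: ✓ CMP  NZCV=1000
5: ✓ MOVLE  r4←0x3a
6: · MOVHI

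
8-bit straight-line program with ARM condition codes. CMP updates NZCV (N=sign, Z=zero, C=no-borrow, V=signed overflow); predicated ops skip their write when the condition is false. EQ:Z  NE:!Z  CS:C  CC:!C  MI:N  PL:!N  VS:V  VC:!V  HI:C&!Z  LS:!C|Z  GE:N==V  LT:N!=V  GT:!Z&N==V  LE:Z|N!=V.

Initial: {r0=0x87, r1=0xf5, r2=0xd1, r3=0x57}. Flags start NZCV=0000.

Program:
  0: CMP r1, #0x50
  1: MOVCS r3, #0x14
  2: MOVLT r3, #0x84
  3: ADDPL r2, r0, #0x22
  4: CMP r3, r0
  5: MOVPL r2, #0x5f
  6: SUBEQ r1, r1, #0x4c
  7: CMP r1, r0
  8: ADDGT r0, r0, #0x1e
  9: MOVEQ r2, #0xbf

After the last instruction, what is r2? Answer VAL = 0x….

0: ✓ CMP  NZCV=1010
1: ✓ MOVCS  r3←0x14
2: ✓ MOVLT  r3←0x84
3: · ADDPL
4: ✓ CMP  NZCV=1000
5: · MOVPL
6: · SUBEQ
7: ✓ CMP  NZCV=0010
8: ✓ ADDGT  r0←0xa5
9: · MOVEQ

VAL = 0xd1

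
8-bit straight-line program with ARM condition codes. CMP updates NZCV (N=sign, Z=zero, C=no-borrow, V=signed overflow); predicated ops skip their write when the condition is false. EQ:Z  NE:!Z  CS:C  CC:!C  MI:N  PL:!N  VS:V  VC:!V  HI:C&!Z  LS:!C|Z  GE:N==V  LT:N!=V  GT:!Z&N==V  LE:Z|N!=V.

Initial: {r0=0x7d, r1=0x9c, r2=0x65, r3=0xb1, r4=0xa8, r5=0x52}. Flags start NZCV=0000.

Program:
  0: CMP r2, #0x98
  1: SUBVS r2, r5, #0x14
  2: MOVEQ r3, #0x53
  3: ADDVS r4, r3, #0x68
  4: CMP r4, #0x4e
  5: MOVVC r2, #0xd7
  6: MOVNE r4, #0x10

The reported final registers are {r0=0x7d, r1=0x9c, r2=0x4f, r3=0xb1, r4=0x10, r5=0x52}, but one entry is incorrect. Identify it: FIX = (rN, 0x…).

[0] flags=1001 → (cmp)
[1] flags=1001 VS?T → r2=0x3e
[2] flags=1001 EQ?F → skip
[3] flags=1001 VS?T → r4=0x19
[4] flags=1000 → (cmp)
[5] flags=1000 VC?T → r2=0xd7
[6] flags=1000 NE?T → r4=0x10

FIX = (r2, 0xd7)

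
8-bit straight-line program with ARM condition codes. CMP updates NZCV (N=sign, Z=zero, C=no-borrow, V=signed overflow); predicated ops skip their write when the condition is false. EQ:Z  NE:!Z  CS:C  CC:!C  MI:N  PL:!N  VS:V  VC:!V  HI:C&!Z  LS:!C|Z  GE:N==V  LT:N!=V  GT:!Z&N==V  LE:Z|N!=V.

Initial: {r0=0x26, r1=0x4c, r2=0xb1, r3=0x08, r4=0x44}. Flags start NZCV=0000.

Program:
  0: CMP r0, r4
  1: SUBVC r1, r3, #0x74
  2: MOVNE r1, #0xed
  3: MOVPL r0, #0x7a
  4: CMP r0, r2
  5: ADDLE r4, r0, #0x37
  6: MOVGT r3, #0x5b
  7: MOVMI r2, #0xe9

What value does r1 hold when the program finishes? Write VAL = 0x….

0: ✓ CMP  NZCV=1000
1: ✓ SUBVC  r1←0x94
2: ✓ MOVNE  r1←0xed
3: · MOVPL
4: ✓ CMP  NZCV=0000
5: · ADDLE
6: ✓ MOVGT  r3←0x5b
7: · MOVMI

VAL = 0xed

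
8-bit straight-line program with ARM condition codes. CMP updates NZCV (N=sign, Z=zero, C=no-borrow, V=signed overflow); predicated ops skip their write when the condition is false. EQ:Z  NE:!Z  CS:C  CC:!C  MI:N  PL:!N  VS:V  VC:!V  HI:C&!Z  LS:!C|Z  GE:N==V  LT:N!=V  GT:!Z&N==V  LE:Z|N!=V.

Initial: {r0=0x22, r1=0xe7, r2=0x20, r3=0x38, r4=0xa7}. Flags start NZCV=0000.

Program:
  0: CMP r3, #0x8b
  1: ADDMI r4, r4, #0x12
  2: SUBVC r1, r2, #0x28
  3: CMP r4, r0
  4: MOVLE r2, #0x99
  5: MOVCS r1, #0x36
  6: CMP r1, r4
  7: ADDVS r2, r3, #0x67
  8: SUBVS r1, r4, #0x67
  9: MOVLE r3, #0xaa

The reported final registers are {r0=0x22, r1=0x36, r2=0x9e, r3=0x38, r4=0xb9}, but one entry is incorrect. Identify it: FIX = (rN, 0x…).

FIX = (r2, 0x99)

0: ✓ CMP  NZCV=1001
1: ✓ ADDMI  r4←0xb9
2: · SUBVC
3: ✓ CMP  NZCV=1010
4: ✓ MOVLE  r2←0x99
5: ✓ MOVCS  r1←0x36
6: ✓ CMP  NZCV=0000
7: · ADDVS
8: · SUBVS
9: · MOVLE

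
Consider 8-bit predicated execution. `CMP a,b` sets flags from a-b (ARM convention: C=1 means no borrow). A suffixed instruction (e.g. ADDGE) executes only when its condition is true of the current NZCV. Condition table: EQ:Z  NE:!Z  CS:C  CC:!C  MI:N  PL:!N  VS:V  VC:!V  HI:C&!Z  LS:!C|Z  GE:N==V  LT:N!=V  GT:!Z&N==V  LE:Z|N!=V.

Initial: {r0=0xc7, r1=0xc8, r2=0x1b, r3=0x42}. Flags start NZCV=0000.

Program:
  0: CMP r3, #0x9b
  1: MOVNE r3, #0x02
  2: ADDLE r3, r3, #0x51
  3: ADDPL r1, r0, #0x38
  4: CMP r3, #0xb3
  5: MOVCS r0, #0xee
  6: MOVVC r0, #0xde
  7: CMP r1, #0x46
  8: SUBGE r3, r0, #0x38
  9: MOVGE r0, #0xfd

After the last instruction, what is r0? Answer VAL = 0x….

[0] flags=1001 → (cmp)
[1] flags=1001 NE?T → r3=0x02
[2] flags=1001 LE?F → skip
[3] flags=1001 PL?F → skip
[4] flags=0000 → (cmp)
[5] flags=0000 CS?F → skip
[6] flags=0000 VC?T → r0=0xde
[7] flags=1010 → (cmp)
[8] flags=1010 GE?F → skip
[9] flags=1010 GE?F → skip

VAL = 0xde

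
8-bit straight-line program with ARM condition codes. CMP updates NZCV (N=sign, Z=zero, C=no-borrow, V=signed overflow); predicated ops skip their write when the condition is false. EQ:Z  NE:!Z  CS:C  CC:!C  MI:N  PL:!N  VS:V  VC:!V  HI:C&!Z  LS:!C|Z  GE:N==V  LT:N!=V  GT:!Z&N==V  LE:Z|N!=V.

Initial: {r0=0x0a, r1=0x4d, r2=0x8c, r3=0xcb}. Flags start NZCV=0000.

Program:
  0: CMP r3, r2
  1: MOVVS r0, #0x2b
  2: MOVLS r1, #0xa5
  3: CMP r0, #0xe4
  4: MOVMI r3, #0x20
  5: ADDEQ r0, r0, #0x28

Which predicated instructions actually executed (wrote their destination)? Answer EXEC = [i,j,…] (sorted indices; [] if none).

EXEC = []

[0] flags=0010 → (cmp)
[1] flags=0010 VS?F → skip
[2] flags=0010 LS?F → skip
[3] flags=0000 → (cmp)
[4] flags=0000 MI?F → skip
[5] flags=0000 EQ?F → skip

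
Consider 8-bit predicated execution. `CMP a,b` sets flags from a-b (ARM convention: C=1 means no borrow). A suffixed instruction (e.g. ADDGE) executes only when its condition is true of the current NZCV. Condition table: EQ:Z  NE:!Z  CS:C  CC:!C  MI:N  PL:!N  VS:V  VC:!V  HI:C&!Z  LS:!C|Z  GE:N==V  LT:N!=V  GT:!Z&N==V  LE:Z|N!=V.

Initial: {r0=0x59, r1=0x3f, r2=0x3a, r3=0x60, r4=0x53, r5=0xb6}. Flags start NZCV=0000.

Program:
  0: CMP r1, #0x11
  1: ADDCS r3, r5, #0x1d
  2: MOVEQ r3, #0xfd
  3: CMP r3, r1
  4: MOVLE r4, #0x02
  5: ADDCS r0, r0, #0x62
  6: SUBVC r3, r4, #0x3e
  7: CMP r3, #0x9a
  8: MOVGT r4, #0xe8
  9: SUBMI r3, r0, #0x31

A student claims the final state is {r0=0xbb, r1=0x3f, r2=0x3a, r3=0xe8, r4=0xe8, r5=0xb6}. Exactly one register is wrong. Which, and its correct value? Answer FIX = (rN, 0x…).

[0] flags=0010 → (cmp)
[1] flags=0010 CS?T → r3=0xd3
[2] flags=0010 EQ?F → skip
[3] flags=1010 → (cmp)
[4] flags=1010 LE?T → r4=0x02
[5] flags=1010 CS?T → r0=0xbb
[6] flags=1010 VC?T → r3=0xc4
[7] flags=0010 → (cmp)
[8] flags=0010 GT?T → r4=0xe8
[9] flags=0010 MI?F → skip

FIX = (r3, 0xc4)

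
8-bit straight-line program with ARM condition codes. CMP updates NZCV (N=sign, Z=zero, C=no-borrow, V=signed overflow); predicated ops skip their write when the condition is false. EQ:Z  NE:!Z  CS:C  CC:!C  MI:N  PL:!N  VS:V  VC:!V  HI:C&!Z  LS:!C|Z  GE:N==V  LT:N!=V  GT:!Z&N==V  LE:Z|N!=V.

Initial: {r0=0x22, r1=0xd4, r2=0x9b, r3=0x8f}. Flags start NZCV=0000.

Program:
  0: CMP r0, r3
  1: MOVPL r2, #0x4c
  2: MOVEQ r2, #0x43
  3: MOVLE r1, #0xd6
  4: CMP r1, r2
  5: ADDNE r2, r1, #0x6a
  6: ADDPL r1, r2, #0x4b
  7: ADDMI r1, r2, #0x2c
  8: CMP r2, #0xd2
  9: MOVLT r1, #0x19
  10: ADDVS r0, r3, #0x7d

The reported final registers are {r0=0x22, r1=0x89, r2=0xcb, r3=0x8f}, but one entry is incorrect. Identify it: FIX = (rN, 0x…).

[0] flags=1001 → (cmp)
[1] flags=1001 PL?F → skip
[2] flags=1001 EQ?F → skip
[3] flags=1001 LE?F → skip
[4] flags=0010 → (cmp)
[5] flags=0010 NE?T → r2=0x3e
[6] flags=0010 PL?T → r1=0x89
[7] flags=0010 MI?F → skip
[8] flags=0000 → (cmp)
[9] flags=0000 LT?F → skip
[10] flags=0000 VS?F → skip

FIX = (r2, 0x3e)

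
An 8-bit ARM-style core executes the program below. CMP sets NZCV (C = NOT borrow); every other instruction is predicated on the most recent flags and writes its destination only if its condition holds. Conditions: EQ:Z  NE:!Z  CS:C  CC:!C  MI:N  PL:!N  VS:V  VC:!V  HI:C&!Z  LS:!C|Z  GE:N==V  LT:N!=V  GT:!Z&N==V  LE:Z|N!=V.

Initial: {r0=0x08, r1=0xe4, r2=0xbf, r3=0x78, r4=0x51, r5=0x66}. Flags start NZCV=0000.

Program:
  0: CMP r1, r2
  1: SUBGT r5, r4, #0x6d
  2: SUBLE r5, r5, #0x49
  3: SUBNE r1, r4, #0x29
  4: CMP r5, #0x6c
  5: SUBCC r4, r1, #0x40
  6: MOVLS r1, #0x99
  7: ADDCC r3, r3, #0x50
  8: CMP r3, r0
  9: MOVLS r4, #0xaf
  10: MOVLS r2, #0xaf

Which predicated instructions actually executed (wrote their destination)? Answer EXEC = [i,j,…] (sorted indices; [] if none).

EXEC = [1,3]

[0] flags=0010 → (cmp)
[1] flags=0010 GT?T → r5=0xe4
[2] flags=0010 LE?F → skip
[3] flags=0010 NE?T → r1=0x28
[4] flags=0011 → (cmp)
[5] flags=0011 CC?F → skip
[6] flags=0011 LS?F → skip
[7] flags=0011 CC?F → skip
[8] flags=0010 → (cmp)
[9] flags=0010 LS?F → skip
[10] flags=0010 LS?F → skip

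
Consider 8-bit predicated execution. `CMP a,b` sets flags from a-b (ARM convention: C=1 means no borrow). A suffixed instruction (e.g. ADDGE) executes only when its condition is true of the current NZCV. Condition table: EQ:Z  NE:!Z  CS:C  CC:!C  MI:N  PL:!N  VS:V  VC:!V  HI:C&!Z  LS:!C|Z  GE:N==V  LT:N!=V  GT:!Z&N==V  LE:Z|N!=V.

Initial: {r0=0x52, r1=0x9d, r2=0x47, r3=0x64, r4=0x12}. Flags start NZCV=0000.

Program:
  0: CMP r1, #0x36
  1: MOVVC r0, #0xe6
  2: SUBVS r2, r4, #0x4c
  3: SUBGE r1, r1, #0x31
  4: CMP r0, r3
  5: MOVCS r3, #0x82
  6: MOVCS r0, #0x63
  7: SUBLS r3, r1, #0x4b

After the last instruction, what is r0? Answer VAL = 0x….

VAL = 0x52

[0] flags=0011 → (cmp)
[1] flags=0011 VC?F → skip
[2] flags=0011 VS?T → r2=0xc6
[3] flags=0011 GE?F → skip
[4] flags=1000 → (cmp)
[5] flags=1000 CS?F → skip
[6] flags=1000 CS?F → skip
[7] flags=1000 LS?T → r3=0x52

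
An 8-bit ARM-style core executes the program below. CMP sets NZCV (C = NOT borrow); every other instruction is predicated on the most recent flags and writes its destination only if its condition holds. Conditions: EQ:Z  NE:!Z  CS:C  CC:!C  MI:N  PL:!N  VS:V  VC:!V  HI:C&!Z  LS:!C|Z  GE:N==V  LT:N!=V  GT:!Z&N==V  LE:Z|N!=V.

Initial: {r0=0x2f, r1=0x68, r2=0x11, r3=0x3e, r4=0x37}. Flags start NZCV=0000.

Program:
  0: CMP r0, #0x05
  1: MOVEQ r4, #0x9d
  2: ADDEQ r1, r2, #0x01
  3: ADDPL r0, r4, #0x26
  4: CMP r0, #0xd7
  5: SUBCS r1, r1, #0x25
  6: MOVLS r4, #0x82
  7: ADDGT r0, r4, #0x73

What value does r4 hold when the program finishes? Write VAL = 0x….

VAL = 0x82

0: ✓ CMP  NZCV=0010
1: · MOVEQ
2: · ADDEQ
3: ✓ ADDPL  r0←0x5d
4: ✓ CMP  NZCV=1001
5: · SUBCS
6: ✓ MOVLS  r4←0x82
7: ✓ ADDGT  r0←0xf5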